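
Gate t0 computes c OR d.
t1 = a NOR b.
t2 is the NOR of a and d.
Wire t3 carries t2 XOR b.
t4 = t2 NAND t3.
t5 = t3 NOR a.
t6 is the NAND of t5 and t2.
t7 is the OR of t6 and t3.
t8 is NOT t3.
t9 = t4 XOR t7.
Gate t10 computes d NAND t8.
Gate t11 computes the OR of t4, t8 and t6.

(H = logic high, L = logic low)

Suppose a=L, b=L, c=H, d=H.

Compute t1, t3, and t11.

t1 = a NOR b = L NOR L = H
t2 = a NOR d = L NOR H = L
t3 = t2 XOR b = L XOR L = L
t4 = t2 NAND t3 = L NAND L = H
t5 = t3 NOR a = L NOR L = H
t6 = t5 NAND t2 = H NAND L = H
t8 = NOT t3 = NOT L = H
t11 = t4 OR t8 OR t6 = H OR H OR H = H

t1 = H  t3 = L  t11 = H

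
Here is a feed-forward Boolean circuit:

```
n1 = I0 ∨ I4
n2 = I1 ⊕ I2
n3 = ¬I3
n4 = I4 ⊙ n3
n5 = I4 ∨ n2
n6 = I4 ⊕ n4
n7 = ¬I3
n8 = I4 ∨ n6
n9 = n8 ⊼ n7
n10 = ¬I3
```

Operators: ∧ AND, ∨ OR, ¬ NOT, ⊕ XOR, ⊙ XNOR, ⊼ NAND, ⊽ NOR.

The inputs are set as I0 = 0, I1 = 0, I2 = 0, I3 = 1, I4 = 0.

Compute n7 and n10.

n7 = NOT I3 = NOT 1 = 0
n10 = NOT I3 = NOT 1 = 0

n7 = 0; n10 = 0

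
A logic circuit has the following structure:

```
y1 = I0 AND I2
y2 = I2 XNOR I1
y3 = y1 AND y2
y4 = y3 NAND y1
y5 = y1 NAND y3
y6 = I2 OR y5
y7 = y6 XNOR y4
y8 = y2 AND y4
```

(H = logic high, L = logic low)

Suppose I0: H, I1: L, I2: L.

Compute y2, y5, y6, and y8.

y2 = H; y5 = H; y6 = H; y8 = H

y1 = I0 AND I2 = H AND L = L
y2 = I2 XNOR I1 = L XNOR L = H
y3 = y1 AND y2 = L AND H = L
y4 = y3 NAND y1 = L NAND L = H
y5 = y1 NAND y3 = L NAND L = H
y6 = I2 OR y5 = L OR H = H
y8 = y2 AND y4 = H AND H = H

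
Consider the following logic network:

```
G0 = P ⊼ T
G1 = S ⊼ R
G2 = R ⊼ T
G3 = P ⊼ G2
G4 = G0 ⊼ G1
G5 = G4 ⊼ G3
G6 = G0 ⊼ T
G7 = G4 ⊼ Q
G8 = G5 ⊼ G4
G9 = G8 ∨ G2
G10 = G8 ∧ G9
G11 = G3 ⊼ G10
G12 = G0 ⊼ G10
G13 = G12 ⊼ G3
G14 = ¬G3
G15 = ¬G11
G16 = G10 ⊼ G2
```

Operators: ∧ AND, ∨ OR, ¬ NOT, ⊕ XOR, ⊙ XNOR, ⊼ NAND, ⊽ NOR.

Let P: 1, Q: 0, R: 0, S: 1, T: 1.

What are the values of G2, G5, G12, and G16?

G0 = P NAND T = 1 NAND 1 = 0
G1 = S NAND R = 1 NAND 0 = 1
G2 = R NAND T = 0 NAND 1 = 1
G3 = P NAND G2 = 1 NAND 1 = 0
G4 = G0 NAND G1 = 0 NAND 1 = 1
G5 = G4 NAND G3 = 1 NAND 0 = 1
G8 = G5 NAND G4 = 1 NAND 1 = 0
G9 = G8 OR G2 = 0 OR 1 = 1
G10 = G8 AND G9 = 0 AND 1 = 0
G12 = G0 NAND G10 = 0 NAND 0 = 1
G16 = G10 NAND G2 = 0 NAND 1 = 1

G2 = 1  G5 = 1  G12 = 1  G16 = 1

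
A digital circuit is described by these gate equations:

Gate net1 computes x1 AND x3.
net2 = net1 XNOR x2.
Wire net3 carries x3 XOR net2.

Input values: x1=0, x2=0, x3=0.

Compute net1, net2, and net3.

net1 = 0; net2 = 1; net3 = 1

net1 = x1 AND x3 = 0 AND 0 = 0
net2 = net1 XNOR x2 = 0 XNOR 0 = 1
net3 = x3 XOR net2 = 0 XOR 1 = 1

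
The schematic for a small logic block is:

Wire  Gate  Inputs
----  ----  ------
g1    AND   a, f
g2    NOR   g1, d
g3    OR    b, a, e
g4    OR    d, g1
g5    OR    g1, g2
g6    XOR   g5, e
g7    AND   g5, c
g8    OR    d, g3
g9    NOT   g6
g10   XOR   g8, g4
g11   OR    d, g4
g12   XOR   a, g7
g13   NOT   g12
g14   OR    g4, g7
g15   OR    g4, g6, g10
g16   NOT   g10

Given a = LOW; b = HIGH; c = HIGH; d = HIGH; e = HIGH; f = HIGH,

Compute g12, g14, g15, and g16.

g12 = LOW; g14 = HIGH; g15 = HIGH; g16 = HIGH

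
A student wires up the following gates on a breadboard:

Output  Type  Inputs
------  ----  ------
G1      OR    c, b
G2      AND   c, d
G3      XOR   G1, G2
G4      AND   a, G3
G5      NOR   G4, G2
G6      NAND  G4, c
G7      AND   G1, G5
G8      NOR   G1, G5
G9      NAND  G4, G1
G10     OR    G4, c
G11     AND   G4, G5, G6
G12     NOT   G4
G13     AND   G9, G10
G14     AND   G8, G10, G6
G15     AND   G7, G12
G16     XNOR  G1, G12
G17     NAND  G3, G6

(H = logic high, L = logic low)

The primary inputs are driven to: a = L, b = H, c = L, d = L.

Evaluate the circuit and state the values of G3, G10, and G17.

G3 = H; G10 = L; G17 = L

G1 = c OR b = L OR H = H
G2 = c AND d = L AND L = L
G3 = G1 XOR G2 = H XOR L = H
G4 = a AND G3 = L AND H = L
G6 = G4 NAND c = L NAND L = H
G10 = G4 OR c = L OR L = L
G17 = G3 NAND G6 = H NAND H = L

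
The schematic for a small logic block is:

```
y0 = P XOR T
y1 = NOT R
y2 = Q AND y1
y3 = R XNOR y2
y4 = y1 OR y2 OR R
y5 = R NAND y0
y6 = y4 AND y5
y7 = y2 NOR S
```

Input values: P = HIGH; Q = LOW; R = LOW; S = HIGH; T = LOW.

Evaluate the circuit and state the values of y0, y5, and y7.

y0 = P XOR T = HIGH XOR LOW = HIGH
y1 = NOT R = NOT LOW = HIGH
y2 = Q AND y1 = LOW AND HIGH = LOW
y5 = R NAND y0 = LOW NAND HIGH = HIGH
y7 = y2 NOR S = LOW NOR HIGH = LOW

y0 = HIGH, y5 = HIGH, y7 = LOW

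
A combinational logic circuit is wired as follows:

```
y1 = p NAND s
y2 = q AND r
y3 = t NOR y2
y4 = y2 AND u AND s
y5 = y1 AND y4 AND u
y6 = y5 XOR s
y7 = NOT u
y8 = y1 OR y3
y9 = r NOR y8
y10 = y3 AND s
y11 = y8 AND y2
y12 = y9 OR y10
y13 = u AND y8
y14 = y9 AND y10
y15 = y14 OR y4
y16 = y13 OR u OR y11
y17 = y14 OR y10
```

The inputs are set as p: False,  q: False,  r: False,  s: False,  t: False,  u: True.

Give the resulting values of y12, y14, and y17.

y12 = False, y14 = False, y17 = False

y1 = p NAND s = False NAND False = True
y2 = q AND r = False AND False = False
y3 = t NOR y2 = False NOR False = True
y8 = y1 OR y3 = True OR True = True
y9 = r NOR y8 = False NOR True = False
y10 = y3 AND s = True AND False = False
y12 = y9 OR y10 = False OR False = False
y14 = y9 AND y10 = False AND False = False
y17 = y14 OR y10 = False OR False = False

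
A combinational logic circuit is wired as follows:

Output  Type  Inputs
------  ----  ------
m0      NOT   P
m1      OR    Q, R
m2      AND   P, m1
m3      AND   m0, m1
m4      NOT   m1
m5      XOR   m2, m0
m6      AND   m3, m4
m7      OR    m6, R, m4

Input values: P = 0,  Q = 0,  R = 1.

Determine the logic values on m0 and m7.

m0 = NOT P = NOT 0 = 1
m1 = Q OR R = 0 OR 1 = 1
m3 = m0 AND m1 = 1 AND 1 = 1
m4 = NOT m1 = NOT 1 = 0
m6 = m3 AND m4 = 1 AND 0 = 0
m7 = m6 OR R OR m4 = 0 OR 1 OR 0 = 1

m0 = 1, m7 = 1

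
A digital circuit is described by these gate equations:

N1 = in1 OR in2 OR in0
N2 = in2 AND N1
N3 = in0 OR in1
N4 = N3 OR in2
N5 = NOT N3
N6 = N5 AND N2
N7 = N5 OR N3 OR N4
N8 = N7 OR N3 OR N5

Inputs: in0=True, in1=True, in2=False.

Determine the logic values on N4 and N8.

N3 = in0 OR in1 = True OR True = True
N4 = N3 OR in2 = True OR False = True
N5 = NOT N3 = NOT True = False
N7 = N5 OR N3 OR N4 = False OR True OR True = True
N8 = N7 OR N3 OR N5 = True OR True OR False = True

N4 = True, N8 = True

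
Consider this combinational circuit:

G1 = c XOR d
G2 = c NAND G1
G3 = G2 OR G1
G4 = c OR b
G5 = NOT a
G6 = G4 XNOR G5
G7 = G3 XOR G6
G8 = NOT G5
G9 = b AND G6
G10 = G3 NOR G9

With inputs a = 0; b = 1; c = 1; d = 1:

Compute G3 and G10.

G3 = 1; G10 = 0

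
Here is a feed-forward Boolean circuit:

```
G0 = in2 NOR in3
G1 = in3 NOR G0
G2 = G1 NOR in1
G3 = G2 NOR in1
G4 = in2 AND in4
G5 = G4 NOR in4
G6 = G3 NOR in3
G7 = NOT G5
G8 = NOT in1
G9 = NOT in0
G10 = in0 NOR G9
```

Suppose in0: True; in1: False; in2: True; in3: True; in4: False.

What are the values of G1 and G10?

G1 = False, G10 = False

G0 = in2 NOR in3 = True NOR True = False
G1 = in3 NOR G0 = True NOR False = False
G9 = NOT in0 = NOT True = False
G10 = in0 NOR G9 = True NOR False = False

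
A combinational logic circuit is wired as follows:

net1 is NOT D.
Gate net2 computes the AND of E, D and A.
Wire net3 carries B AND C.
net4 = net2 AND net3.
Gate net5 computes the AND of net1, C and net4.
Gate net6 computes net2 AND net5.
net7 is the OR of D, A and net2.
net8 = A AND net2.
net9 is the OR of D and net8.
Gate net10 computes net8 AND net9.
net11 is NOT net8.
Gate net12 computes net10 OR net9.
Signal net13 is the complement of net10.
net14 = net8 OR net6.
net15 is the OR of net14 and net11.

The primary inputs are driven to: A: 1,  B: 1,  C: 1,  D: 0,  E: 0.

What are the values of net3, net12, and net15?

net1 = NOT D = NOT 0 = 1
net2 = E AND D AND A = 0 AND 0 AND 1 = 0
net3 = B AND C = 1 AND 1 = 1
net4 = net2 AND net3 = 0 AND 1 = 0
net5 = net1 AND C AND net4 = 1 AND 1 AND 0 = 0
net6 = net2 AND net5 = 0 AND 0 = 0
net8 = A AND net2 = 1 AND 0 = 0
net9 = D OR net8 = 0 OR 0 = 0
net10 = net8 AND net9 = 0 AND 0 = 0
net11 = NOT net8 = NOT 0 = 1
net12 = net10 OR net9 = 0 OR 0 = 0
net14 = net8 OR net6 = 0 OR 0 = 0
net15 = net14 OR net11 = 0 OR 1 = 1

net3 = 1  net12 = 0  net15 = 1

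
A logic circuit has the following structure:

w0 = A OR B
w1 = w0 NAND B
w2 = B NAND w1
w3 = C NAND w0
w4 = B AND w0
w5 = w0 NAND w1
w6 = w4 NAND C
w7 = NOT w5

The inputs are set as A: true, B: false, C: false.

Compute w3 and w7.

w0 = A OR B = true OR false = true
w1 = w0 NAND B = true NAND false = true
w3 = C NAND w0 = false NAND true = true
w5 = w0 NAND w1 = true NAND true = false
w7 = NOT w5 = NOT false = true

w3 = true, w7 = true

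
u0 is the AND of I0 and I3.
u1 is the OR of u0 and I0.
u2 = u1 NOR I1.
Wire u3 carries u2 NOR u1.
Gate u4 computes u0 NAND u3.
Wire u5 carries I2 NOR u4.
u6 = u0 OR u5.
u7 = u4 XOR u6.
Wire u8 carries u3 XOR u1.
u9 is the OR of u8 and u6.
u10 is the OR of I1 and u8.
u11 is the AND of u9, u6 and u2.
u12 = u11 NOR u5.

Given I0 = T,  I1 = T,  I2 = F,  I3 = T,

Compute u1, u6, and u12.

u1 = T; u6 = T; u12 = T

u0 = I0 AND I3 = T AND T = T
u1 = u0 OR I0 = T OR T = T
u2 = u1 NOR I1 = T NOR T = F
u3 = u2 NOR u1 = F NOR T = F
u4 = u0 NAND u3 = T NAND F = T
u5 = I2 NOR u4 = F NOR T = F
u6 = u0 OR u5 = T OR F = T
u8 = u3 XOR u1 = F XOR T = T
u9 = u8 OR u6 = T OR T = T
u11 = u9 AND u6 AND u2 = T AND T AND F = F
u12 = u11 NOR u5 = F NOR F = T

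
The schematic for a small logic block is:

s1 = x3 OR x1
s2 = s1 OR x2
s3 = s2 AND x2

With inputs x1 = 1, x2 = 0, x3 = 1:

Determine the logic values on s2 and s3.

s2 = 1, s3 = 0

s1 = x3 OR x1 = 1 OR 1 = 1
s2 = s1 OR x2 = 1 OR 0 = 1
s3 = s2 AND x2 = 1 AND 0 = 0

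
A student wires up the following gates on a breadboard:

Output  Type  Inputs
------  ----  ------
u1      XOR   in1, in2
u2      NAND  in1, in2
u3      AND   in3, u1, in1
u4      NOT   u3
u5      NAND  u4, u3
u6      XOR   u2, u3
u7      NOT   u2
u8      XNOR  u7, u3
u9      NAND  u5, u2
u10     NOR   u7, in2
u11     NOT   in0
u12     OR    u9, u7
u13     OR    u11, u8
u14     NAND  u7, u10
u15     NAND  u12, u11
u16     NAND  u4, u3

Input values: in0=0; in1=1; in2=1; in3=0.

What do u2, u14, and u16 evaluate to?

u1 = in1 XOR in2 = 1 XOR 1 = 0
u2 = in1 NAND in2 = 1 NAND 1 = 0
u3 = in3 AND u1 AND in1 = 0 AND 0 AND 1 = 0
u4 = NOT u3 = NOT 0 = 1
u7 = NOT u2 = NOT 0 = 1
u10 = u7 NOR in2 = 1 NOR 1 = 0
u14 = u7 NAND u10 = 1 NAND 0 = 1
u16 = u4 NAND u3 = 1 NAND 0 = 1

u2 = 0, u14 = 1, u16 = 1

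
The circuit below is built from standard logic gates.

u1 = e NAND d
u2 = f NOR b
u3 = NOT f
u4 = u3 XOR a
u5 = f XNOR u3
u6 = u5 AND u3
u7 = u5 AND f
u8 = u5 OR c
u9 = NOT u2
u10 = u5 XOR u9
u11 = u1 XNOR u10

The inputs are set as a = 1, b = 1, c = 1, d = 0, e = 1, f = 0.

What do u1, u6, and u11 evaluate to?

u1 = 1, u6 = 0, u11 = 1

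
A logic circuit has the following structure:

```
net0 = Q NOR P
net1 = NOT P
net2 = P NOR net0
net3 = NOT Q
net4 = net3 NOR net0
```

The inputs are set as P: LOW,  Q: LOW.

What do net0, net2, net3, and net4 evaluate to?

net0 = HIGH, net2 = LOW, net3 = HIGH, net4 = LOW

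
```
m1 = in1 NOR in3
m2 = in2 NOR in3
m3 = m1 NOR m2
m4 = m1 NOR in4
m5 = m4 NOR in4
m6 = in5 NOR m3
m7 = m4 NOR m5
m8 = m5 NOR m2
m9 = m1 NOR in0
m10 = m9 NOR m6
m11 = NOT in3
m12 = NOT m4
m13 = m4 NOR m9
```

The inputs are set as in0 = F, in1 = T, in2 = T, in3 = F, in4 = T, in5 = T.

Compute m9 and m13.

m9 = T, m13 = F

m1 = in1 NOR in3 = T NOR F = F
m4 = m1 NOR in4 = F NOR T = F
m9 = m1 NOR in0 = F NOR F = T
m13 = m4 NOR m9 = F NOR T = F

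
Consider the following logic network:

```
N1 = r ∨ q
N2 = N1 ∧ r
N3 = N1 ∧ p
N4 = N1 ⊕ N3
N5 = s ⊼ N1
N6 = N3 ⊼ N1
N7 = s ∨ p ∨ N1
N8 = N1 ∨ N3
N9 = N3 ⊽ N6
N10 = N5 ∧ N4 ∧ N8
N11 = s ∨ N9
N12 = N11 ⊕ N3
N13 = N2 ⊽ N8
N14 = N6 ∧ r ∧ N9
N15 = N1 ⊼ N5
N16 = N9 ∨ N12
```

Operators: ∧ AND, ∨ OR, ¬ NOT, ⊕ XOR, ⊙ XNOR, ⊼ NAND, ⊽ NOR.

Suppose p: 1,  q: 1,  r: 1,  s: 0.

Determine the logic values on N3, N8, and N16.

N1 = r OR q = 1 OR 1 = 1
N3 = N1 AND p = 1 AND 1 = 1
N6 = N3 NAND N1 = 1 NAND 1 = 0
N8 = N1 OR N3 = 1 OR 1 = 1
N9 = N3 NOR N6 = 1 NOR 0 = 0
N11 = s OR N9 = 0 OR 0 = 0
N12 = N11 XOR N3 = 0 XOR 1 = 1
N16 = N9 OR N12 = 0 OR 1 = 1

N3 = 1, N8 = 1, N16 = 1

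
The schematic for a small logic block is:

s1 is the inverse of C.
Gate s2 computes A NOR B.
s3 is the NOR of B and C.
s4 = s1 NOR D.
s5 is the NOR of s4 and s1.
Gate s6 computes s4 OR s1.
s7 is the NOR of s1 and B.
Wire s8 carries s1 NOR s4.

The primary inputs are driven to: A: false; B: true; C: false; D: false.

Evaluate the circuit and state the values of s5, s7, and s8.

s5 = false  s7 = false  s8 = false

s1 = NOT C = NOT false = true
s4 = s1 NOR D = true NOR false = false
s5 = s4 NOR s1 = false NOR true = false
s7 = s1 NOR B = true NOR true = false
s8 = s1 NOR s4 = true NOR false = false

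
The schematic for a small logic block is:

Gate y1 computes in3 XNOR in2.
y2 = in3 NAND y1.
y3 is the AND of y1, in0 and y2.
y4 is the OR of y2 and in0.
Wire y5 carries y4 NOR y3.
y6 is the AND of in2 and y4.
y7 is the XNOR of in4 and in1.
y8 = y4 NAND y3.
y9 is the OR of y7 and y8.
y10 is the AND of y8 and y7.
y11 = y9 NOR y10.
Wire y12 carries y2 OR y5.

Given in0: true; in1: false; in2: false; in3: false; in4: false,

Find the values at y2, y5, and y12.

y2 = true, y5 = false, y12 = true

y1 = in3 XNOR in2 = false XNOR false = true
y2 = in3 NAND y1 = false NAND true = true
y3 = y1 AND in0 AND y2 = true AND true AND true = true
y4 = y2 OR in0 = true OR true = true
y5 = y4 NOR y3 = true NOR true = false
y12 = y2 OR y5 = true OR false = true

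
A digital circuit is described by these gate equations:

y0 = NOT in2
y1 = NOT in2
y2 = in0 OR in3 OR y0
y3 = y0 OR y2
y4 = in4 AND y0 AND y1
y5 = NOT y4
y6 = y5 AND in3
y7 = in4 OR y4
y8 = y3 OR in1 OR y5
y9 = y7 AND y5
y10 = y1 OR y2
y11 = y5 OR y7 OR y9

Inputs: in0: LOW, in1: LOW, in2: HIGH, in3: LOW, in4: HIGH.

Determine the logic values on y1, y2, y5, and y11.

y1 = LOW, y2 = LOW, y5 = HIGH, y11 = HIGH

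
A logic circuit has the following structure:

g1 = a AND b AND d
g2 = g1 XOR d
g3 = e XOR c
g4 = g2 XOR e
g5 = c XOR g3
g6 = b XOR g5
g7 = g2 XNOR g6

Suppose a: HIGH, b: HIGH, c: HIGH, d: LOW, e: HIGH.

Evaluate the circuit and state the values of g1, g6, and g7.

g1 = a AND b AND d = HIGH AND HIGH AND LOW = LOW
g2 = g1 XOR d = LOW XOR LOW = LOW
g3 = e XOR c = HIGH XOR HIGH = LOW
g5 = c XOR g3 = HIGH XOR LOW = HIGH
g6 = b XOR g5 = HIGH XOR HIGH = LOW
g7 = g2 XNOR g6 = LOW XNOR LOW = HIGH

g1 = LOW, g6 = LOW, g7 = HIGH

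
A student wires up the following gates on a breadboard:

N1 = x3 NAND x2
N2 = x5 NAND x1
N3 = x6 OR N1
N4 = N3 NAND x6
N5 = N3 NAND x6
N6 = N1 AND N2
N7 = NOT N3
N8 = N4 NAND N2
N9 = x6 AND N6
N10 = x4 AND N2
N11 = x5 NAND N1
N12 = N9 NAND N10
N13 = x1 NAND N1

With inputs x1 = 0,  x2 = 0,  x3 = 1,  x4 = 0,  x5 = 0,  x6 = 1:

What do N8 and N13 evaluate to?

N8 = 1; N13 = 1

N1 = x3 NAND x2 = 1 NAND 0 = 1
N2 = x5 NAND x1 = 0 NAND 0 = 1
N3 = x6 OR N1 = 1 OR 1 = 1
N4 = N3 NAND x6 = 1 NAND 1 = 0
N8 = N4 NAND N2 = 0 NAND 1 = 1
N13 = x1 NAND N1 = 0 NAND 1 = 1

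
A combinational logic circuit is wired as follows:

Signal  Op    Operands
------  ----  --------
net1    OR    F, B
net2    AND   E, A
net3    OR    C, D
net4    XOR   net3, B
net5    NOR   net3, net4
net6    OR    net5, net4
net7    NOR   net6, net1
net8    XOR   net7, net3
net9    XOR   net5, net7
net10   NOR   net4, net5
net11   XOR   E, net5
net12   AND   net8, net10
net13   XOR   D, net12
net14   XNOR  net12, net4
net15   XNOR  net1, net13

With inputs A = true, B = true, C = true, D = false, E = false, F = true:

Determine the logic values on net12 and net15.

net12 = true; net15 = true

net1 = F OR B = true OR true = true
net3 = C OR D = true OR false = true
net4 = net3 XOR B = true XOR true = false
net5 = net3 NOR net4 = true NOR false = false
net6 = net5 OR net4 = false OR false = false
net7 = net6 NOR net1 = false NOR true = false
net8 = net7 XOR net3 = false XOR true = true
net10 = net4 NOR net5 = false NOR false = true
net12 = net8 AND net10 = true AND true = true
net13 = D XOR net12 = false XOR true = true
net15 = net1 XNOR net13 = true XNOR true = true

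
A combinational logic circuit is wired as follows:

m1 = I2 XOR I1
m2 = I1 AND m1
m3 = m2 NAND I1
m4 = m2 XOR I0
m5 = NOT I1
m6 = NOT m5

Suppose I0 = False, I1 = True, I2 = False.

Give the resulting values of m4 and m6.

m1 = I2 XOR I1 = False XOR True = True
m2 = I1 AND m1 = True AND True = True
m4 = m2 XOR I0 = True XOR False = True
m5 = NOT I1 = NOT True = False
m6 = NOT m5 = NOT False = True

m4 = True, m6 = True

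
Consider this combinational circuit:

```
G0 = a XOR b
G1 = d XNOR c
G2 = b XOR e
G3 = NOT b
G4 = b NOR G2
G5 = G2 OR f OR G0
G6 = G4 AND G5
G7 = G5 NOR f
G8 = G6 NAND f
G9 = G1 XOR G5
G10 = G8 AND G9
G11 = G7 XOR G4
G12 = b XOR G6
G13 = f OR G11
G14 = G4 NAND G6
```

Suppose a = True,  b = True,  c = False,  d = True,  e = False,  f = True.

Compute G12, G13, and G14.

G12 = True; G13 = True; G14 = True

G0 = a XOR b = True XOR True = False
G2 = b XOR e = True XOR False = True
G4 = b NOR G2 = True NOR True = False
G5 = G2 OR f OR G0 = True OR True OR False = True
G6 = G4 AND G5 = False AND True = False
G7 = G5 NOR f = True NOR True = False
G11 = G7 XOR G4 = False XOR False = False
G12 = b XOR G6 = True XOR False = True
G13 = f OR G11 = True OR False = True
G14 = G4 NAND G6 = False NAND False = True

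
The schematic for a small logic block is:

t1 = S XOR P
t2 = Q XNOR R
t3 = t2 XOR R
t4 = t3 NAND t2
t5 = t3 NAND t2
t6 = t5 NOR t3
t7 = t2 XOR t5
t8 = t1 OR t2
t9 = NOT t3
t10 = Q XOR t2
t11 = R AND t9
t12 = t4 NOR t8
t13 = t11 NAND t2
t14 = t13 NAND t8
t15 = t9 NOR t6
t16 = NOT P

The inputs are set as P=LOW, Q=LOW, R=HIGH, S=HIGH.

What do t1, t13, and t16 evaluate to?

t1 = HIGH, t13 = HIGH, t16 = HIGH

t1 = S XOR P = HIGH XOR LOW = HIGH
t2 = Q XNOR R = LOW XNOR HIGH = LOW
t3 = t2 XOR R = LOW XOR HIGH = HIGH
t9 = NOT t3 = NOT HIGH = LOW
t11 = R AND t9 = HIGH AND LOW = LOW
t13 = t11 NAND t2 = LOW NAND LOW = HIGH
t16 = NOT P = NOT LOW = HIGH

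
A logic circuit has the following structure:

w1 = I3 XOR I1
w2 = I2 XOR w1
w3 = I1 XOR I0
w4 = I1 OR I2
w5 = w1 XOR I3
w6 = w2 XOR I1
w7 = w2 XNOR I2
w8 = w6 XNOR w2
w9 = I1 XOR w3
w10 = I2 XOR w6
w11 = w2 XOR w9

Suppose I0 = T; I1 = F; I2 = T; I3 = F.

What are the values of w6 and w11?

w1 = I3 XOR I1 = F XOR F = F
w2 = I2 XOR w1 = T XOR F = T
w3 = I1 XOR I0 = F XOR T = T
w6 = w2 XOR I1 = T XOR F = T
w9 = I1 XOR w3 = F XOR T = T
w11 = w2 XOR w9 = T XOR T = F

w6 = T  w11 = F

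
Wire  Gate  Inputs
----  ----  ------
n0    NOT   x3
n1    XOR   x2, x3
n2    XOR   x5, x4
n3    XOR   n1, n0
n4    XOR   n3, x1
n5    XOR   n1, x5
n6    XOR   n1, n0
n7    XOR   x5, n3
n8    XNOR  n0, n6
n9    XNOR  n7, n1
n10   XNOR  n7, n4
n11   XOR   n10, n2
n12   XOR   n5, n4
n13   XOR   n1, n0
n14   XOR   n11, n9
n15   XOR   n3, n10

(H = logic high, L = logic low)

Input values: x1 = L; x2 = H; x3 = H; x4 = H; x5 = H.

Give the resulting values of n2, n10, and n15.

n2 = L  n10 = L  n15 = L

n0 = NOT x3 = NOT H = L
n1 = x2 XOR x3 = H XOR H = L
n2 = x5 XOR x4 = H XOR H = L
n3 = n1 XOR n0 = L XOR L = L
n4 = n3 XOR x1 = L XOR L = L
n7 = x5 XOR n3 = H XOR L = H
n10 = n7 XNOR n4 = H XNOR L = L
n15 = n3 XOR n10 = L XOR L = L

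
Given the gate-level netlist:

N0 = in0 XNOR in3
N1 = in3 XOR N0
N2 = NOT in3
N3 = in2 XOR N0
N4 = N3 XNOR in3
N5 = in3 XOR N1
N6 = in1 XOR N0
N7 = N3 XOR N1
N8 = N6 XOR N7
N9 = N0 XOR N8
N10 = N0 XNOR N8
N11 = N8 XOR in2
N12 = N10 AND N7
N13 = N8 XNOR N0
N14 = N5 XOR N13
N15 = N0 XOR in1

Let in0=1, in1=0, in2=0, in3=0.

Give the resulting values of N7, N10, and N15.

N7 = 0, N10 = 1, N15 = 0

N0 = in0 XNOR in3 = 1 XNOR 0 = 0
N1 = in3 XOR N0 = 0 XOR 0 = 0
N3 = in2 XOR N0 = 0 XOR 0 = 0
N6 = in1 XOR N0 = 0 XOR 0 = 0
N7 = N3 XOR N1 = 0 XOR 0 = 0
N8 = N6 XOR N7 = 0 XOR 0 = 0
N10 = N0 XNOR N8 = 0 XNOR 0 = 1
N15 = N0 XOR in1 = 0 XOR 0 = 0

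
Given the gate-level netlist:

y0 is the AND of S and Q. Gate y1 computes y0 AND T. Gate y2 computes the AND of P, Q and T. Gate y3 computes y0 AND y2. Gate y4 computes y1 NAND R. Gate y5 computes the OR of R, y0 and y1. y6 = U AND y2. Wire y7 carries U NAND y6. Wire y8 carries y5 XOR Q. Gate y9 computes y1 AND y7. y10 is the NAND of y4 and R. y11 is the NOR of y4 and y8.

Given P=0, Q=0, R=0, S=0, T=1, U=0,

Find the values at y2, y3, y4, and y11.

y0 = S AND Q = 0 AND 0 = 0
y1 = y0 AND T = 0 AND 1 = 0
y2 = P AND Q AND T = 0 AND 0 AND 1 = 0
y3 = y0 AND y2 = 0 AND 0 = 0
y4 = y1 NAND R = 0 NAND 0 = 1
y5 = R OR y0 OR y1 = 0 OR 0 OR 0 = 0
y8 = y5 XOR Q = 0 XOR 0 = 0
y11 = y4 NOR y8 = 1 NOR 0 = 0

y2 = 0; y3 = 0; y4 = 1; y11 = 0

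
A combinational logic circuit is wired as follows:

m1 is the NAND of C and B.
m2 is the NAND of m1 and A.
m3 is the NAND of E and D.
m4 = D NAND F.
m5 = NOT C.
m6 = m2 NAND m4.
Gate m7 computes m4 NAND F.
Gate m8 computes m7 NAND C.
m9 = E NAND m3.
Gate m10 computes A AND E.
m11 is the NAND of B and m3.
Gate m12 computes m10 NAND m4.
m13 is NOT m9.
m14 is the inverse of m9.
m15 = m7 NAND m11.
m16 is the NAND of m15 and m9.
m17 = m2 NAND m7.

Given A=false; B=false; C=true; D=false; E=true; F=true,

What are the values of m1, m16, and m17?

m1 = C NAND B = true NAND false = true
m2 = m1 NAND A = true NAND false = true
m3 = E NAND D = true NAND false = true
m4 = D NAND F = false NAND true = true
m7 = m4 NAND F = true NAND true = false
m9 = E NAND m3 = true NAND true = false
m11 = B NAND m3 = false NAND true = true
m15 = m7 NAND m11 = false NAND true = true
m16 = m15 NAND m9 = true NAND false = true
m17 = m2 NAND m7 = true NAND false = true

m1 = true; m16 = true; m17 = true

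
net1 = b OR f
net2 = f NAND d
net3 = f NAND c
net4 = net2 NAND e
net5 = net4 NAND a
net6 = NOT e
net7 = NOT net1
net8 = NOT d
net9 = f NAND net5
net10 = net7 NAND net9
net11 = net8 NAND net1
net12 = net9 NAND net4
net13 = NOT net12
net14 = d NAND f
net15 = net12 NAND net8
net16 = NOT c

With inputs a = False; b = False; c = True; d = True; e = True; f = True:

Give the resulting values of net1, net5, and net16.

net1 = b OR f = False OR True = True
net2 = f NAND d = True NAND True = False
net4 = net2 NAND e = False NAND True = True
net5 = net4 NAND a = True NAND False = True
net16 = NOT c = NOT True = False

net1 = True  net5 = True  net16 = False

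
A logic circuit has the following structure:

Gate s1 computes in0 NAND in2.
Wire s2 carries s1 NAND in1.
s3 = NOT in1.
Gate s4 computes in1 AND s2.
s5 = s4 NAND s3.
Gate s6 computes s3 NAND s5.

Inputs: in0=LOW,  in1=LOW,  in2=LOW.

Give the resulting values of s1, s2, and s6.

s1 = in0 NAND in2 = LOW NAND LOW = HIGH
s2 = s1 NAND in1 = HIGH NAND LOW = HIGH
s3 = NOT in1 = NOT LOW = HIGH
s4 = in1 AND s2 = LOW AND HIGH = LOW
s5 = s4 NAND s3 = LOW NAND HIGH = HIGH
s6 = s3 NAND s5 = HIGH NAND HIGH = LOW

s1 = HIGH; s2 = HIGH; s6 = LOW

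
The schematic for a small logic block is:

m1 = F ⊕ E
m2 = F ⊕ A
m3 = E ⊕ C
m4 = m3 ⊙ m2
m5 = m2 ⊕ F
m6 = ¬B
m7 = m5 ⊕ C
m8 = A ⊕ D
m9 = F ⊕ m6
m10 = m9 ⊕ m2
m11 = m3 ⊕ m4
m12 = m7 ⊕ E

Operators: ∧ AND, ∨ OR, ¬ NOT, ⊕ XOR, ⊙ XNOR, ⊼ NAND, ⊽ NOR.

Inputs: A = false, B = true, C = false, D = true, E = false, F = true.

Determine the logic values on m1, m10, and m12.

m1 = F XOR E = true XOR false = true
m2 = F XOR A = true XOR false = true
m5 = m2 XOR F = true XOR true = false
m6 = NOT B = NOT true = false
m7 = m5 XOR C = false XOR false = false
m9 = F XOR m6 = true XOR false = true
m10 = m9 XOR m2 = true XOR true = false
m12 = m7 XOR E = false XOR false = false

m1 = true, m10 = false, m12 = false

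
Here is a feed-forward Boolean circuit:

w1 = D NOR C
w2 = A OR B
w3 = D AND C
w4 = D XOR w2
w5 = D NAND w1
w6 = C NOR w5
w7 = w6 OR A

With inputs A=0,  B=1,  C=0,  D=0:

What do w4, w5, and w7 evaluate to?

w4 = 1, w5 = 1, w7 = 0

w1 = D NOR C = 0 NOR 0 = 1
w2 = A OR B = 0 OR 1 = 1
w4 = D XOR w2 = 0 XOR 1 = 1
w5 = D NAND w1 = 0 NAND 1 = 1
w6 = C NOR w5 = 0 NOR 1 = 0
w7 = w6 OR A = 0 OR 0 = 0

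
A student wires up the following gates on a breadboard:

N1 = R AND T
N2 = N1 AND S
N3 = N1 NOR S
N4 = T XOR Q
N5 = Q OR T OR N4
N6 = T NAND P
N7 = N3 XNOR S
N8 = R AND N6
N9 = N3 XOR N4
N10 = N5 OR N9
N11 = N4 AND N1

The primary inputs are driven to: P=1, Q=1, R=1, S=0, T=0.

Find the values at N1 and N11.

N1 = R AND T = 1 AND 0 = 0
N4 = T XOR Q = 0 XOR 1 = 1
N11 = N4 AND N1 = 1 AND 0 = 0

N1 = 0  N11 = 0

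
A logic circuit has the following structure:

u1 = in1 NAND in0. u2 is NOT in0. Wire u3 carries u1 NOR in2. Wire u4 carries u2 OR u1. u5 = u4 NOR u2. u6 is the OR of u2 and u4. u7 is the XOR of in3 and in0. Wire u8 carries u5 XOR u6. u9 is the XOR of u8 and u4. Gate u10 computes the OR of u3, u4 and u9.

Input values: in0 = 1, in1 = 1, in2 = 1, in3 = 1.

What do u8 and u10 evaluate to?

u1 = in1 NAND in0 = 1 NAND 1 = 0
u2 = NOT in0 = NOT 1 = 0
u3 = u1 NOR in2 = 0 NOR 1 = 0
u4 = u2 OR u1 = 0 OR 0 = 0
u5 = u4 NOR u2 = 0 NOR 0 = 1
u6 = u2 OR u4 = 0 OR 0 = 0
u8 = u5 XOR u6 = 1 XOR 0 = 1
u9 = u8 XOR u4 = 1 XOR 0 = 1
u10 = u3 OR u4 OR u9 = 0 OR 0 OR 1 = 1

u8 = 1; u10 = 1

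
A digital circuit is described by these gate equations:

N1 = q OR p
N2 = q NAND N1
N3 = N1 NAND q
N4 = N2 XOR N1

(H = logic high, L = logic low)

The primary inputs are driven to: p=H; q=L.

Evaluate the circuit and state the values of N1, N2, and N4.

N1 = H; N2 = H; N4 = L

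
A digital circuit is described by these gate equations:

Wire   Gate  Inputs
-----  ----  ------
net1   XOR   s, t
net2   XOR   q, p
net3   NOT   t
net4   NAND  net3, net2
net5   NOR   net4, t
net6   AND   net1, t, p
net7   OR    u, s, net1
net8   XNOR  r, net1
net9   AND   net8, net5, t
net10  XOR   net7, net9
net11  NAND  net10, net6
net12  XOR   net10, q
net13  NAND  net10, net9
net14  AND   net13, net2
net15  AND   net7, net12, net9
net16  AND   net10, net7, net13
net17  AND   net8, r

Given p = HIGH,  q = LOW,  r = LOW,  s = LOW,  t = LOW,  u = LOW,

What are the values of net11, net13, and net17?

net11 = HIGH; net13 = HIGH; net17 = LOW

net1 = s XOR t = LOW XOR LOW = LOW
net2 = q XOR p = LOW XOR HIGH = HIGH
net3 = NOT t = NOT LOW = HIGH
net4 = net3 NAND net2 = HIGH NAND HIGH = LOW
net5 = net4 NOR t = LOW NOR LOW = HIGH
net6 = net1 AND t AND p = LOW AND LOW AND HIGH = LOW
net7 = u OR s OR net1 = LOW OR LOW OR LOW = LOW
net8 = r XNOR net1 = LOW XNOR LOW = HIGH
net9 = net8 AND net5 AND t = HIGH AND HIGH AND LOW = LOW
net10 = net7 XOR net9 = LOW XOR LOW = LOW
net11 = net10 NAND net6 = LOW NAND LOW = HIGH
net13 = net10 NAND net9 = LOW NAND LOW = HIGH
net17 = net8 AND r = HIGH AND LOW = LOW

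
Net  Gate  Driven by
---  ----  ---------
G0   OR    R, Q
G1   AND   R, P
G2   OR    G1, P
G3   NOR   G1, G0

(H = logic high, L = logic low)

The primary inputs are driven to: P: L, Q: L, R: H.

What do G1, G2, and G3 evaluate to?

G1 = L, G2 = L, G3 = L

G0 = R OR Q = H OR L = H
G1 = R AND P = H AND L = L
G2 = G1 OR P = L OR L = L
G3 = G1 NOR G0 = L NOR H = L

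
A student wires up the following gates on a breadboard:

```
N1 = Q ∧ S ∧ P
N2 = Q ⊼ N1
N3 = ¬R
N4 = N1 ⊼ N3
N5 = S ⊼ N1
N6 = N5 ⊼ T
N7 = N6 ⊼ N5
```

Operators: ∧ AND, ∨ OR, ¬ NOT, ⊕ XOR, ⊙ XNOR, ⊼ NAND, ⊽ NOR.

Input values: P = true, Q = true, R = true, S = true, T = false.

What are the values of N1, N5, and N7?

N1 = Q AND S AND P = true AND true AND true = true
N5 = S NAND N1 = true NAND true = false
N6 = N5 NAND T = false NAND false = true
N7 = N6 NAND N5 = true NAND false = true

N1 = true; N5 = false; N7 = true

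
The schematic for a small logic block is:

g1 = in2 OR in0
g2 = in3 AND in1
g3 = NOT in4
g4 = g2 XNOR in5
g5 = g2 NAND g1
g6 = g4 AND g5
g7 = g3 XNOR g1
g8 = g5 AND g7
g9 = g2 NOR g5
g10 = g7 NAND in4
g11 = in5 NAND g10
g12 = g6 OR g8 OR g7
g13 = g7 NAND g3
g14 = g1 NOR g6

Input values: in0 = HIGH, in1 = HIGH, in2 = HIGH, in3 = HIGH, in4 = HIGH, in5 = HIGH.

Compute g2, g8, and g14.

g2 = HIGH, g8 = LOW, g14 = LOW

g1 = in2 OR in0 = HIGH OR HIGH = HIGH
g2 = in3 AND in1 = HIGH AND HIGH = HIGH
g3 = NOT in4 = NOT HIGH = LOW
g4 = g2 XNOR in5 = HIGH XNOR HIGH = HIGH
g5 = g2 NAND g1 = HIGH NAND HIGH = LOW
g6 = g4 AND g5 = HIGH AND LOW = LOW
g7 = g3 XNOR g1 = LOW XNOR HIGH = LOW
g8 = g5 AND g7 = LOW AND LOW = LOW
g14 = g1 NOR g6 = HIGH NOR LOW = LOW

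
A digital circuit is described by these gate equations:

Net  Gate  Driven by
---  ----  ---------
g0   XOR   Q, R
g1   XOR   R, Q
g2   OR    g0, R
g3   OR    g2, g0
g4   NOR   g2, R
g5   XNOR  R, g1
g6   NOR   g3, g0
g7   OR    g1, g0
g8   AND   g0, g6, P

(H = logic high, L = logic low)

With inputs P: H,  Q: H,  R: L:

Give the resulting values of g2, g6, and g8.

g0 = Q XOR R = H XOR L = H
g2 = g0 OR R = H OR L = H
g3 = g2 OR g0 = H OR H = H
g6 = g3 NOR g0 = H NOR H = L
g8 = g0 AND g6 AND P = H AND L AND H = L

g2 = H, g6 = L, g8 = L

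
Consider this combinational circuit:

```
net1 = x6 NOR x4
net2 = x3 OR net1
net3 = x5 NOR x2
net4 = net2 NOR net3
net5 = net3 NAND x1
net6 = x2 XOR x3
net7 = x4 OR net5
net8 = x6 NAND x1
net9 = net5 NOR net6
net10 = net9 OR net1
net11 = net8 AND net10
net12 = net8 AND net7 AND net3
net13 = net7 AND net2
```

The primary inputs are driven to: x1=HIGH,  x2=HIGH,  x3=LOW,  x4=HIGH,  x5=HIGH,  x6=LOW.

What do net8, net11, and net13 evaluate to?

net8 = HIGH  net11 = LOW  net13 = LOW

net1 = x6 NOR x4 = LOW NOR HIGH = LOW
net2 = x3 OR net1 = LOW OR LOW = LOW
net3 = x5 NOR x2 = HIGH NOR HIGH = LOW
net5 = net3 NAND x1 = LOW NAND HIGH = HIGH
net6 = x2 XOR x3 = HIGH XOR LOW = HIGH
net7 = x4 OR net5 = HIGH OR HIGH = HIGH
net8 = x6 NAND x1 = LOW NAND HIGH = HIGH
net9 = net5 NOR net6 = HIGH NOR HIGH = LOW
net10 = net9 OR net1 = LOW OR LOW = LOW
net11 = net8 AND net10 = HIGH AND LOW = LOW
net13 = net7 AND net2 = HIGH AND LOW = LOW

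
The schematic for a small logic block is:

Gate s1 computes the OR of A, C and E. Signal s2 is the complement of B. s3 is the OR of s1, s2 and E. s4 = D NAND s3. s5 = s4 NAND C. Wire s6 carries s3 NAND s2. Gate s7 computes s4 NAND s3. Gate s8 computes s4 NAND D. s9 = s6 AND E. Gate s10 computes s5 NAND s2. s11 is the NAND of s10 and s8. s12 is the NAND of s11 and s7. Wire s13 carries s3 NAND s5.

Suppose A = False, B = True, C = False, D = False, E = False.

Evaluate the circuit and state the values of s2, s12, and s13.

s2 = False, s12 = True, s13 = True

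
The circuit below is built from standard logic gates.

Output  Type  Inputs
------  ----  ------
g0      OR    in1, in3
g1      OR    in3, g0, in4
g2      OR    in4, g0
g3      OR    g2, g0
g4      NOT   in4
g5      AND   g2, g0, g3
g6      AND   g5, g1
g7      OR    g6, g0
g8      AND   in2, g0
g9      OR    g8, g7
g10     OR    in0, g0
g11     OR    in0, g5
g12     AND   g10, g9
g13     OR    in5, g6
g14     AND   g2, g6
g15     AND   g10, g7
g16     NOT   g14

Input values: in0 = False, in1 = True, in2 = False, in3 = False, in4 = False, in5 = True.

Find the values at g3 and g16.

g3 = True, g16 = False

g0 = in1 OR in3 = True OR False = True
g1 = in3 OR g0 OR in4 = False OR True OR False = True
g2 = in4 OR g0 = False OR True = True
g3 = g2 OR g0 = True OR True = True
g5 = g2 AND g0 AND g3 = True AND True AND True = True
g6 = g5 AND g1 = True AND True = True
g14 = g2 AND g6 = True AND True = True
g16 = NOT g14 = NOT True = False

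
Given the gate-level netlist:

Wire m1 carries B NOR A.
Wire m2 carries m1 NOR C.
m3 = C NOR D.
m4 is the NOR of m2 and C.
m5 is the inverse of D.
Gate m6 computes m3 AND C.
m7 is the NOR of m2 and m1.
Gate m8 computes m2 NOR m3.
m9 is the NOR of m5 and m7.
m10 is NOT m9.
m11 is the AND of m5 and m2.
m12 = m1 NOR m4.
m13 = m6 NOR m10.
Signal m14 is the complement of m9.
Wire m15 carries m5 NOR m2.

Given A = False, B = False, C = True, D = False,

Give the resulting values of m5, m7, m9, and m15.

m1 = B NOR A = False NOR False = True
m2 = m1 NOR C = True NOR True = False
m5 = NOT D = NOT False = True
m7 = m2 NOR m1 = False NOR True = False
m9 = m5 NOR m7 = True NOR False = False
m15 = m5 NOR m2 = True NOR False = False

m5 = True; m7 = False; m9 = False; m15 = False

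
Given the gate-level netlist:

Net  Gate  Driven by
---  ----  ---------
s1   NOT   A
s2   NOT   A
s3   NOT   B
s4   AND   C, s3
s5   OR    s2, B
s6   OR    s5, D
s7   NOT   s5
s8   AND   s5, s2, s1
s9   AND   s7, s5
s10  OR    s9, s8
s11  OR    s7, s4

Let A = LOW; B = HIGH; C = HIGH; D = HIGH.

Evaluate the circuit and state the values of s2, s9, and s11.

s2 = NOT A = NOT LOW = HIGH
s3 = NOT B = NOT HIGH = LOW
s4 = C AND s3 = HIGH AND LOW = LOW
s5 = s2 OR B = HIGH OR HIGH = HIGH
s7 = NOT s5 = NOT HIGH = LOW
s9 = s7 AND s5 = LOW AND HIGH = LOW
s11 = s7 OR s4 = LOW OR LOW = LOW

s2 = HIGH; s9 = LOW; s11 = LOW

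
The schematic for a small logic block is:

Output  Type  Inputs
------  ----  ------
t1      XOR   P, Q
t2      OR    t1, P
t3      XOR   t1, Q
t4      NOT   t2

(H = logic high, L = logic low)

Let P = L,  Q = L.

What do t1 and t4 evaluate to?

t1 = L, t4 = H

t1 = P XOR Q = L XOR L = L
t2 = t1 OR P = L OR L = L
t4 = NOT t2 = NOT L = H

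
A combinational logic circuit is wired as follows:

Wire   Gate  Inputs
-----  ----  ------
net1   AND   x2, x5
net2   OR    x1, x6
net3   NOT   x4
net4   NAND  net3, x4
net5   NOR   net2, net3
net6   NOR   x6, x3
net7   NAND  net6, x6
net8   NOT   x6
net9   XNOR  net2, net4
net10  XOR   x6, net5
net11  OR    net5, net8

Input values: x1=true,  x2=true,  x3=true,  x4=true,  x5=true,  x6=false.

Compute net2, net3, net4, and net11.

net2 = x1 OR x6 = true OR false = true
net3 = NOT x4 = NOT true = false
net4 = net3 NAND x4 = false NAND true = true
net5 = net2 NOR net3 = true NOR false = false
net8 = NOT x6 = NOT false = true
net11 = net5 OR net8 = false OR true = true

net2 = true; net3 = false; net4 = true; net11 = true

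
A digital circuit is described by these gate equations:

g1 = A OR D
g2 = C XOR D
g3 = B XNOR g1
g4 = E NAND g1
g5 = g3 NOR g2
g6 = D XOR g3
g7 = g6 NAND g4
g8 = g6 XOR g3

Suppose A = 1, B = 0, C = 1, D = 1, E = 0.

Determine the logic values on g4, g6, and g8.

g1 = A OR D = 1 OR 1 = 1
g3 = B XNOR g1 = 0 XNOR 1 = 0
g4 = E NAND g1 = 0 NAND 1 = 1
g6 = D XOR g3 = 1 XOR 0 = 1
g8 = g6 XOR g3 = 1 XOR 0 = 1

g4 = 1; g6 = 1; g8 = 1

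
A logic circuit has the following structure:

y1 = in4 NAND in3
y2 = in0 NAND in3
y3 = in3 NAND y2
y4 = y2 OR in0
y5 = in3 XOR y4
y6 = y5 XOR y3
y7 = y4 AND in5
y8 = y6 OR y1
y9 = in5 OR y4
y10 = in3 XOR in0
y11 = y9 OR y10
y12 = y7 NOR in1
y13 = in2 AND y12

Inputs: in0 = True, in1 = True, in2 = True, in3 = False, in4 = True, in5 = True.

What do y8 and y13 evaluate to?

y8 = True; y13 = False

y1 = in4 NAND in3 = True NAND False = True
y2 = in0 NAND in3 = True NAND False = True
y3 = in3 NAND y2 = False NAND True = True
y4 = y2 OR in0 = True OR True = True
y5 = in3 XOR y4 = False XOR True = True
y6 = y5 XOR y3 = True XOR True = False
y7 = y4 AND in5 = True AND True = True
y8 = y6 OR y1 = False OR True = True
y12 = y7 NOR in1 = True NOR True = False
y13 = in2 AND y12 = True AND False = False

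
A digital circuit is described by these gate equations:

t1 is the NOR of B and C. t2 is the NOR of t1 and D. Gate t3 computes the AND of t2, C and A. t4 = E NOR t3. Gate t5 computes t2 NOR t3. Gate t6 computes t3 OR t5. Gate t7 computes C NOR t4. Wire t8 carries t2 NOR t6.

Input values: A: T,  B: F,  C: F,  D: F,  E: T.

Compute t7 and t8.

t7 = T; t8 = F

t1 = B NOR C = F NOR F = T
t2 = t1 NOR D = T NOR F = F
t3 = t2 AND C AND A = F AND F AND T = F
t4 = E NOR t3 = T NOR F = F
t5 = t2 NOR t3 = F NOR F = T
t6 = t3 OR t5 = F OR T = T
t7 = C NOR t4 = F NOR F = T
t8 = t2 NOR t6 = F NOR T = F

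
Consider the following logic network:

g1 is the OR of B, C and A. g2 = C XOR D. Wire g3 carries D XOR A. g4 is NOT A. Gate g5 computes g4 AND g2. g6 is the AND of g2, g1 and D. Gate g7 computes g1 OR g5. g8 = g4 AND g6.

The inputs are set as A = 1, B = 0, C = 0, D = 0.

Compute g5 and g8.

g5 = 0, g8 = 0

g1 = B OR C OR A = 0 OR 0 OR 1 = 1
g2 = C XOR D = 0 XOR 0 = 0
g4 = NOT A = NOT 1 = 0
g5 = g4 AND g2 = 0 AND 0 = 0
g6 = g2 AND g1 AND D = 0 AND 1 AND 0 = 0
g8 = g4 AND g6 = 0 AND 0 = 0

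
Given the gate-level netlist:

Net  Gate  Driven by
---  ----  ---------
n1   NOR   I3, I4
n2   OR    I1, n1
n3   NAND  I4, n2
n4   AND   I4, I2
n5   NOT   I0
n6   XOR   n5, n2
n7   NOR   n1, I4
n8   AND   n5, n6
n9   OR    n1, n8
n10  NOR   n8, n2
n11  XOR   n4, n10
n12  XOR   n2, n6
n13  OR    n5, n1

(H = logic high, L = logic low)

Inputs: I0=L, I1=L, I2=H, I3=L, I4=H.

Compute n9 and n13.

n9 = H; n13 = H

n1 = I3 NOR I4 = L NOR H = L
n2 = I1 OR n1 = L OR L = L
n5 = NOT I0 = NOT L = H
n6 = n5 XOR n2 = H XOR L = H
n8 = n5 AND n6 = H AND H = H
n9 = n1 OR n8 = L OR H = H
n13 = n5 OR n1 = H OR L = H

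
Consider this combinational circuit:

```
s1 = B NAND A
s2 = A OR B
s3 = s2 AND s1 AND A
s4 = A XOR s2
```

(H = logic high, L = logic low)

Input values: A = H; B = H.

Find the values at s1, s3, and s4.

s1 = L; s3 = L; s4 = L

s1 = B NAND A = H NAND H = L
s2 = A OR B = H OR H = H
s3 = s2 AND s1 AND A = H AND L AND H = L
s4 = A XOR s2 = H XOR H = L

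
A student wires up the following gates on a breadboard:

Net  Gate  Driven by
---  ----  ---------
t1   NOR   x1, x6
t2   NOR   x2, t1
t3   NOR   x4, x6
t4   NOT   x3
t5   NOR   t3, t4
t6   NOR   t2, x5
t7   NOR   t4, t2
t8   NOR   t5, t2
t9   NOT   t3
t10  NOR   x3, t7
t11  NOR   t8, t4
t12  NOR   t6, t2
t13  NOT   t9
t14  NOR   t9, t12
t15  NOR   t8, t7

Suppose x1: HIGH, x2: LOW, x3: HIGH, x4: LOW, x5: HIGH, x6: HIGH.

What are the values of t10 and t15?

t10 = LOW, t15 = HIGH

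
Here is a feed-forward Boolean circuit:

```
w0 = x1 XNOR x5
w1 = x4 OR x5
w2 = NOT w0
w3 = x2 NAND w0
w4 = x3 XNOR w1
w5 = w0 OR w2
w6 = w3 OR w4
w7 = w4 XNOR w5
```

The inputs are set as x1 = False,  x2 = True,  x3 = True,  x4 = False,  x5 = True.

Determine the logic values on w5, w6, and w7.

w5 = True, w6 = True, w7 = True

w0 = x1 XNOR x5 = False XNOR True = False
w1 = x4 OR x5 = False OR True = True
w2 = NOT w0 = NOT False = True
w3 = x2 NAND w0 = True NAND False = True
w4 = x3 XNOR w1 = True XNOR True = True
w5 = w0 OR w2 = False OR True = True
w6 = w3 OR w4 = True OR True = True
w7 = w4 XNOR w5 = True XNOR True = True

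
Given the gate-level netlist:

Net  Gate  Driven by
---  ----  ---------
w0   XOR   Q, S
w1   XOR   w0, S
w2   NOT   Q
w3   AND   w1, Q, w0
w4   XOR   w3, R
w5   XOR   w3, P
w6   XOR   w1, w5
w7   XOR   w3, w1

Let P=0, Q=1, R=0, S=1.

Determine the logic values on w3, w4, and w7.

w3 = 0; w4 = 0; w7 = 1

w0 = Q XOR S = 1 XOR 1 = 0
w1 = w0 XOR S = 0 XOR 1 = 1
w3 = w1 AND Q AND w0 = 1 AND 1 AND 0 = 0
w4 = w3 XOR R = 0 XOR 0 = 0
w7 = w3 XOR w1 = 0 XOR 1 = 1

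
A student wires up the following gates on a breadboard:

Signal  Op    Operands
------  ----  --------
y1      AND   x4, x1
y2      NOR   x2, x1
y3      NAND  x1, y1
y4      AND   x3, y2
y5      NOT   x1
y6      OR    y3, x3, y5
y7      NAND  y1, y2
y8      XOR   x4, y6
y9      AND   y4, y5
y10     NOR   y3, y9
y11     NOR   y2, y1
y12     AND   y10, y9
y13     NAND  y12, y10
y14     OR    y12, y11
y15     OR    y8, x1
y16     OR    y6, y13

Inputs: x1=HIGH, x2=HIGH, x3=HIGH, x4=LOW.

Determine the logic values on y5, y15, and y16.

y1 = x4 AND x1 = LOW AND HIGH = LOW
y2 = x2 NOR x1 = HIGH NOR HIGH = LOW
y3 = x1 NAND y1 = HIGH NAND LOW = HIGH
y4 = x3 AND y2 = HIGH AND LOW = LOW
y5 = NOT x1 = NOT HIGH = LOW
y6 = y3 OR x3 OR y5 = HIGH OR HIGH OR LOW = HIGH
y8 = x4 XOR y6 = LOW XOR HIGH = HIGH
y9 = y4 AND y5 = LOW AND LOW = LOW
y10 = y3 NOR y9 = HIGH NOR LOW = LOW
y12 = y10 AND y9 = LOW AND LOW = LOW
y13 = y12 NAND y10 = LOW NAND LOW = HIGH
y15 = y8 OR x1 = HIGH OR HIGH = HIGH
y16 = y6 OR y13 = HIGH OR HIGH = HIGH

y5 = LOW, y15 = HIGH, y16 = HIGH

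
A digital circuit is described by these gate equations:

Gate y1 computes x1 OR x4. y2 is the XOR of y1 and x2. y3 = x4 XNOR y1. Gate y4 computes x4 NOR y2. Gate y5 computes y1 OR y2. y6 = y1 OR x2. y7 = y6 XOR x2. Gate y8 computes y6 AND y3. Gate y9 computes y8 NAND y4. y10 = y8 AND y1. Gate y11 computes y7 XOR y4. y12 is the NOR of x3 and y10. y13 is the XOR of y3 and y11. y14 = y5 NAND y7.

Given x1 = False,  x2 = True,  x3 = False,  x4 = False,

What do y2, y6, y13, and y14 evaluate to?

y2 = True, y6 = True, y13 = True, y14 = True

y1 = x1 OR x4 = False OR False = False
y2 = y1 XOR x2 = False XOR True = True
y3 = x4 XNOR y1 = False XNOR False = True
y4 = x4 NOR y2 = False NOR True = False
y5 = y1 OR y2 = False OR True = True
y6 = y1 OR x2 = False OR True = True
y7 = y6 XOR x2 = True XOR True = False
y11 = y7 XOR y4 = False XOR False = False
y13 = y3 XOR y11 = True XOR False = True
y14 = y5 NAND y7 = True NAND False = True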